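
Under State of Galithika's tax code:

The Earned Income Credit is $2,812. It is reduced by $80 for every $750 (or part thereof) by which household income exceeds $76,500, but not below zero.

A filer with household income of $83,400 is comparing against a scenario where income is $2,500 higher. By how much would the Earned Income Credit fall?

At $83,400 — income exceeds $76,500 by $6,900, which is 10 full-or-partial $750 increments; reduction = 10 × $80 = $800, leaving $2,012.
At $85,900 — income exceeds $76,500 by $9,400, which is 13 full-or-partial $750 increments; reduction = 13 × $80 = $1,040, leaving $1,772.
Lost: $2,012 − $1,772 = $240.

$240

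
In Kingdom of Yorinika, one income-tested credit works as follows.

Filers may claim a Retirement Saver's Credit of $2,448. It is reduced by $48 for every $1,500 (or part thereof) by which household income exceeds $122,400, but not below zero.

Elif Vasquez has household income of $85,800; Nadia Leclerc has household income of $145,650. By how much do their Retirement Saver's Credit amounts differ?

Elif ($85,800): Retirement Saver's Credit: $85,800 is at or below the $122,400 threshold, so the full $2,448 applies.
Nadia ($145,650): Retirement Saver's Credit: income exceeds $122,400 by $23,250, which is 16 full-or-partial $1,500 increments; reduction = 16 × $48 = $768, leaving $1,680.
Difference: |$2,448 − $1,680| = $768.

$768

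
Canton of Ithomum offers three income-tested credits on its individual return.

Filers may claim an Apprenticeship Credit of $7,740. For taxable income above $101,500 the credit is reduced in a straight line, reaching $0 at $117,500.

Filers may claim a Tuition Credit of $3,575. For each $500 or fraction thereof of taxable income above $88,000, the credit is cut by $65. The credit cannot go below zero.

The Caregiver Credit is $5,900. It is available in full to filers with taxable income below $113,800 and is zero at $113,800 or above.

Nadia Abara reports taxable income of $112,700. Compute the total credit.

$8,547

Apprenticeship Credit: $112,700 is $11,200 into a $16,000 phase-out range, leaving 4,800/16,000 of the credit: $7,740 × 4,800/16,000 = $2,322.
Tuition Credit: income exceeds $88,000 by $24,700, which is 50 full-or-partial $500 increments; reduction = 50 × $65 = $3,250, leaving $325.
Caregiver Credit: $112,700 is below the $113,800 cutoff, so the full $5,900 applies.
Total: $2,322 + $325 + $5,900 = $8,547.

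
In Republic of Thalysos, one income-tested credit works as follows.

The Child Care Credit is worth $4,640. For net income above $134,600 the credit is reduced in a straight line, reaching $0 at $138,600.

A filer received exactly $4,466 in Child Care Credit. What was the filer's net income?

$4,466 is 4,466/4,640 of the full $4,640, so 174/4,640 of the $4,000 range has been used: income = $134,600 + $4,000 × 174/4,640 = $134,750.

$134,750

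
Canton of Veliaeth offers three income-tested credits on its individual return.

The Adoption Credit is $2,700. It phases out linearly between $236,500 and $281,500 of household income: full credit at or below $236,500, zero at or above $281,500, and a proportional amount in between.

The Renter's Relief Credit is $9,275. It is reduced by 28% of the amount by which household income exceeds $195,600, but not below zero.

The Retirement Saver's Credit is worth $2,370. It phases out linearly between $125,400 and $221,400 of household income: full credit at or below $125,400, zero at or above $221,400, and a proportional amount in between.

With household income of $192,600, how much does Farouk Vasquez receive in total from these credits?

Adoption Credit: $192,600 is at or below the $236,500 threshold, so the full $2,700 applies.
Renter's Relief Credit: $192,600 is at or below the $195,600 threshold, so the full $9,275 applies.
Retirement Saver's Credit: $192,600 is $67,200 into a $96,000 phase-out range, leaving 28,800/96,000 of the credit: $2,370 × 28,800/96,000 = $711.
Total: $2,700 + $9,275 + $711 = $12,686.

$12,686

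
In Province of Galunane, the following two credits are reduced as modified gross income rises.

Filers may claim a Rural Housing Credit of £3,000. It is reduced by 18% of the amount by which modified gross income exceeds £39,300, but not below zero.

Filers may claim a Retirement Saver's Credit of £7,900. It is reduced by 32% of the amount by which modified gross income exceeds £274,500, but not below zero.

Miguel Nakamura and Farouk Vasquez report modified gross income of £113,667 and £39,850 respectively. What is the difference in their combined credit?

Miguel (£113,667): Rural Housing Credit: 18% of the £74,367 excess over £39,300 is £13,386.06 ≥ base, so the credit is £0. Retirement Saver's Credit: £113,667 is at or below the £274,500 threshold, so the full £7,900 applies. total £0 + £7,900 = £7,900
Farouk (£39,850): Rural Housing Credit: 18% of the £550 excess over £39,300 is £99; credit = £3,000 − £99 = £2,901. Retirement Saver's Credit: £39,850 is at or below the £274,500 threshold, so the full £7,900 applies. total £2,901 + £7,900 = £10,801
Difference: |£7,900 − £10,801| = £2,901.

£2,901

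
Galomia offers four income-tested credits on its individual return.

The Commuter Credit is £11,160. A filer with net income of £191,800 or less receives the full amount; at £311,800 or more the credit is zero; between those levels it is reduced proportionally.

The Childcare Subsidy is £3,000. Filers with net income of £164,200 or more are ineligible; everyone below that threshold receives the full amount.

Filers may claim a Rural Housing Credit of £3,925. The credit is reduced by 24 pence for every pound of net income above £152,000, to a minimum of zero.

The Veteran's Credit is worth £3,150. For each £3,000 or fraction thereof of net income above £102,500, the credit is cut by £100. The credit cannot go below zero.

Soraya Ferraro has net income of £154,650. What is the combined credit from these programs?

Commuter Credit: £154,650 is at or below the £191,800 threshold, so the full £11,160 applies.
Childcare Subsidy: £154,650 is below the £164,200 cutoff, so the full £3,000 applies.
Rural Housing Credit: 24% of the £2,650 excess over £152,000 is £636; credit = £3,925 − £636 = £3,289.
Veteran's Credit: income exceeds £102,500 by £52,150, which is 18 full-or-partial £3,000 increments; reduction = 18 × £100 = £1,800, leaving £1,350.
Total: £11,160 + £3,000 + £3,289 + £1,350 = £18,799.

£18,799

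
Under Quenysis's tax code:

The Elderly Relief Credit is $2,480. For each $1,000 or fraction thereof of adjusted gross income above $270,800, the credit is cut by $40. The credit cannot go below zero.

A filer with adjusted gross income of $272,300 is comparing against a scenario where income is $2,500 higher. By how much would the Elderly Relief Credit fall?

$80

At $272,300 — income exceeds $270,800 by $1,500, which is 2 full-or-partial $1,000 increments; reduction = 2 × $40 = $80, leaving $2,400.
At $274,800 — income exceeds $270,800 by $4,000, which is 4 full-or-partial $1,000 increments; reduction = 4 × $40 = $160, leaving $2,320.
Lost: $2,400 − $2,320 = $80.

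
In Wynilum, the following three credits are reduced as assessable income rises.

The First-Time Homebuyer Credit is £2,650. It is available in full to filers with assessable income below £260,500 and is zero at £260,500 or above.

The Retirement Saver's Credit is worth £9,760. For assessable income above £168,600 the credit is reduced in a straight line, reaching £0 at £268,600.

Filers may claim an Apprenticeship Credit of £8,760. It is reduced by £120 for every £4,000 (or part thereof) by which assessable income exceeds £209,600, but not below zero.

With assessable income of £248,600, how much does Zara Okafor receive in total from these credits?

First-Time Homebuyer Credit: £248,600 is below the £260,500 cutoff, so the full £2,650 applies.
Retirement Saver's Credit: £248,600 is £80,000 into a £100,000 phase-out range, leaving 20,000/100,000 of the credit: £9,760 × 20,000/100,000 = £1,952.
Apprenticeship Credit: income exceeds £209,600 by £39,000, which is 10 full-or-partial £4,000 increments; reduction = 10 × £120 = £1,200, leaving £7,560.
Total: £2,650 + £1,952 + £7,560 = £12,162.

£12,162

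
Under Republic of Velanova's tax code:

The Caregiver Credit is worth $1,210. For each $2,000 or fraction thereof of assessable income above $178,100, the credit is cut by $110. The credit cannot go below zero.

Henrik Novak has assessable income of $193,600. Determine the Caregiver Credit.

Caregiver Credit: income exceeds $178,100 by $15,500, which is 8 full-or-partial $2,000 increments; reduction = 8 × $110 = $880, leaving $330.

$330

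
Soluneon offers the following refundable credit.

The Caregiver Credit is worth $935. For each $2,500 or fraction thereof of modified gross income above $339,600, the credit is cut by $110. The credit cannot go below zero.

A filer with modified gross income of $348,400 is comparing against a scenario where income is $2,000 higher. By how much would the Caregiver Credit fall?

At $348,400 — income exceeds $339,600 by $8,800, which is 4 full-or-partial $2,500 increments; reduction = 4 × $110 = $440, leaving $495.
At $350,400 — income exceeds $339,600 by $10,800, which is 5 full-or-partial $2,500 increments; reduction = 5 × $110 = $550, leaving $385.
Lost: $495 − $385 = $110.

$110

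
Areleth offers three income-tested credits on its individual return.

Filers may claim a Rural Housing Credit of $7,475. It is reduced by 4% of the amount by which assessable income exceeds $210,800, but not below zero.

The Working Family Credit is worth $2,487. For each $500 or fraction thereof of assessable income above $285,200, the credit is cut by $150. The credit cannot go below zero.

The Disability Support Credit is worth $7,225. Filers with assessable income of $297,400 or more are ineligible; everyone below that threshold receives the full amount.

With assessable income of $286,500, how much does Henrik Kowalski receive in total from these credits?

$13,709

Rural Housing Credit: 4% of the $75,700 excess over $210,800 is $3,028; credit = $7,475 − $3,028 = $4,447.
Working Family Credit: income exceeds $285,200 by $1,300, which is 3 full-or-partial $500 increments; reduction = 3 × $150 = $450, leaving $2,037.
Disability Support Credit: $286,500 is below the $297,400 cutoff, so the full $7,225 applies.
Total: $4,447 + $2,037 + $7,225 = $13,709.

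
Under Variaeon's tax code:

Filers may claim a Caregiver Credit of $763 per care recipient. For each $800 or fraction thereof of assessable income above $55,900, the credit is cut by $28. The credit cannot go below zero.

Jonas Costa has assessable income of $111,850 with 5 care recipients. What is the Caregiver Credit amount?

Caregiver Credit: base = 5 × $763 = $3,815. income exceeds $55,900 by $55,950, which is 70 full-or-partial $800 increments; reduction = 70 × $28 = $1,960, leaving $1,855.

$1,855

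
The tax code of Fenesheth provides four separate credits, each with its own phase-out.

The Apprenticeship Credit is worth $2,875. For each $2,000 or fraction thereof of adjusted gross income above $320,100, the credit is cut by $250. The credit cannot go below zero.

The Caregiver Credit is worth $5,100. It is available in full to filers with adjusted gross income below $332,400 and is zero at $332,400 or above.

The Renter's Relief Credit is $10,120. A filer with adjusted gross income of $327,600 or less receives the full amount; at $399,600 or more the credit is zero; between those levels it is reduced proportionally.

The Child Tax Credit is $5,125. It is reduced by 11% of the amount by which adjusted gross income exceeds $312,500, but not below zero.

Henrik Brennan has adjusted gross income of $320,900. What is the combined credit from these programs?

$22,046

Apprenticeship Credit: income exceeds $320,100 by $800, which is 1 full-or-partial $2,000 increment; reduction = 1 × $250 = $250, leaving $2,625.
Caregiver Credit: $320,900 is below the $332,400 cutoff, so the full $5,100 applies.
Renter's Relief Credit: $320,900 is at or below the $327,600 threshold, so the full $10,120 applies.
Child Tax Credit: 11% of the $8,400 excess over $312,500 is $924; credit = $5,125 − $924 = $4,201.
Total: $2,625 + $5,100 + $10,120 + $4,201 = $22,046.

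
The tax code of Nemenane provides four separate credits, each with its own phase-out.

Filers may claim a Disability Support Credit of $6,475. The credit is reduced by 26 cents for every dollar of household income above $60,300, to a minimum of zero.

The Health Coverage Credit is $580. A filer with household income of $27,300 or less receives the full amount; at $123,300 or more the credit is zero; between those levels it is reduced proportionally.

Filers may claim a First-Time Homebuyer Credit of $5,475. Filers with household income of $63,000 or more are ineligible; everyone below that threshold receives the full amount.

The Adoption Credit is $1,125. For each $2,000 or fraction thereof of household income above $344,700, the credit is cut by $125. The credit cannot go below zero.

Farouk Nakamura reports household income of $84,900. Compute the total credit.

Disability Support Credit: 26% of the $24,600 excess over $60,300 is $6,396; credit = $6,475 − $6,396 = $79.
Health Coverage Credit: $84,900 is $57,600 into a $96,000 phase-out range, leaving 38,400/96,000 of the credit: $580 × 38,400/96,000 = $232.
First-Time Homebuyer Credit: $84,900 meets or exceeds the $63,000 cutoff, so the credit is $0.
Adoption Credit: $84,900 is at or below the $344,700 threshold, so the full $1,125 applies.
Total: $79 + $232 + $0 + $1,125 = $1,436.

$1,436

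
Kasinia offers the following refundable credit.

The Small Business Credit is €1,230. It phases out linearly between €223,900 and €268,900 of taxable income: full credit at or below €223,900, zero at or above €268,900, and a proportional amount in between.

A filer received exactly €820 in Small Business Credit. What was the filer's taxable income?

€820 is 820/1,230 of the full €1,230, so 410/1,230 of the €45,000 range has been used: income = €223,900 + €45,000 × 410/1,230 = €238,900.

€238,900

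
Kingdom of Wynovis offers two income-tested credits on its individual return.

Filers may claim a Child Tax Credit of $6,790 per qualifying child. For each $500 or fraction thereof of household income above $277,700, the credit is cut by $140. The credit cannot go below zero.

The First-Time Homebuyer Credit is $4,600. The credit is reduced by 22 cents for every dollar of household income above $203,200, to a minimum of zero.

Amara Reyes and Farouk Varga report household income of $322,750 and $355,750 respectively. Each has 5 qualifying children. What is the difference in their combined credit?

$9,240

Amara ($322,750): Child Tax Credit: base = 5 × $6,790 = $33,950. income exceeds $277,700 by $45,050, which is 91 full-or-partial $500 increments; reduction = 91 × $140 = $12,740, leaving $21,210. First-Time Homebuyer Credit: 22% of the $119,550 excess over $203,200 is $26,301 ≥ base, so the credit is $0. total $21,210 + $0 = $21,210
Farouk ($355,750): Child Tax Credit: base = 5 × $6,790 = $33,950. income exceeds $277,700 by $78,050, which is 157 full-or-partial $500 increments; reduction = 157 × $140 = $21,980, leaving $11,970. First-Time Homebuyer Credit: 22% of the $152,550 excess over $203,200 is $33,561 ≥ base, so the credit is $0. total $11,970 + $0 = $11,970
Difference: |$21,210 − $11,970| = $9,240.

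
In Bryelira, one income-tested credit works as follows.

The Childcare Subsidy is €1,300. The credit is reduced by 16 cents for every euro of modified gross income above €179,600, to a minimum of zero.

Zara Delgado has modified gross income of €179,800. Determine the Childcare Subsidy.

Childcare Subsidy: 16% of the €200 excess over €179,600 is €32; credit = €1,300 − €32 = €1,268.

€1,268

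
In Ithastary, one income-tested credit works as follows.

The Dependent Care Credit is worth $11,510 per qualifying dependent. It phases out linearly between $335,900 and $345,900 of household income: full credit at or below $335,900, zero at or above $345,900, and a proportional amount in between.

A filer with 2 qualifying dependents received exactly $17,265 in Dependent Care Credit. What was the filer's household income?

Full credit = 2 × $11,510 = $23,020.
$17,265 is 17,265/23,020 of the full $23,020, so 5,755/23,020 of the $10,000 range has been used: income = $335,900 + $10,000 × 5,755/23,020 = $338,400.

$338,400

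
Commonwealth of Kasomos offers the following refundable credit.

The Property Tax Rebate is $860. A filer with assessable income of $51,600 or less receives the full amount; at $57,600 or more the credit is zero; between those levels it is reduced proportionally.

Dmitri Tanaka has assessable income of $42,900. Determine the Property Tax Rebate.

$860

Property Tax Rebate: $42,900 is at or below the $51,600 threshold, so the full $860 applies.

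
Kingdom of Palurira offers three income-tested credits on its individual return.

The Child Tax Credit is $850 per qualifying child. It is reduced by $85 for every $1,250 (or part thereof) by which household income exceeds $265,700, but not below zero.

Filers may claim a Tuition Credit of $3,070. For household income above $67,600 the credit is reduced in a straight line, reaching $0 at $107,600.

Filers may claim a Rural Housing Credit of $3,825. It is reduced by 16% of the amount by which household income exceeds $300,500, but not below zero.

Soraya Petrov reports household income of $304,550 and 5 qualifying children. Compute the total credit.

$4,707

Child Tax Credit: base = 5 × $850 = $4,250. income exceeds $265,700 by $38,850, which is 32 full-or-partial $1,250 increments; reduction = 32 × $85 = $2,720, leaving $1,530.
Tuition Credit: $304,550 is at or above $107,600, so the credit is $0.
Rural Housing Credit: 16% of the $4,050 excess over $300,500 is $648; credit = $3,825 − $648 = $3,177.
Total: $1,530 + $0 + $3,177 = $4,707.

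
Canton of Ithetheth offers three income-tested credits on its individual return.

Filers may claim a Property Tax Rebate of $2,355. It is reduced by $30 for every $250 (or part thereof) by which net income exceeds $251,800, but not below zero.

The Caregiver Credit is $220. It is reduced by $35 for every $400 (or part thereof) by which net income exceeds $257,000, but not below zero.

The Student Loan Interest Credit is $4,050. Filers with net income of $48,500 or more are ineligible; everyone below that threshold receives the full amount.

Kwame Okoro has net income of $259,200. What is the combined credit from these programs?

$1,465

Property Tax Rebate: income exceeds $251,800 by $7,400, which is 30 full-or-partial $250 increments; reduction = 30 × $30 = $900, leaving $1,455.
Caregiver Credit: income exceeds $257,000 by $2,200, which is 6 full-or-partial $400 increments; reduction = 6 × $35 = $210, leaving $10.
Student Loan Interest Credit: $259,200 meets or exceeds the $48,500 cutoff, so the credit is $0.
Total: $1,455 + $10 + $0 = $1,465.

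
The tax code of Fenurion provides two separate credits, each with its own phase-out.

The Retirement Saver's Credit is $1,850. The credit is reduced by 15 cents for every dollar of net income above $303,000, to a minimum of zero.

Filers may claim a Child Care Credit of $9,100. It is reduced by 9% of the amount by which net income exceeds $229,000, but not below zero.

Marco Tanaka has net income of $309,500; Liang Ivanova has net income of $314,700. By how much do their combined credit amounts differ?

$1,248

Marco ($309,500): Retirement Saver's Credit: 15% of the $6,500 excess over $303,000 is $975; credit = $1,850 − $975 = $875. Child Care Credit: 9% of the $80,500 excess over $229,000 is $7,245; credit = $9,100 − $7,245 = $1,855. total $875 + $1,855 = $2,730
Liang ($314,700): Retirement Saver's Credit: 15% of the $11,700 excess over $303,000 is $1,755; credit = $1,850 − $1,755 = $95. Child Care Credit: 9% of the $85,700 excess over $229,000 is $7,713; credit = $9,100 − $7,713 = $1,387. total $95 + $1,387 = $1,482
Difference: |$2,730 − $1,482| = $1,248.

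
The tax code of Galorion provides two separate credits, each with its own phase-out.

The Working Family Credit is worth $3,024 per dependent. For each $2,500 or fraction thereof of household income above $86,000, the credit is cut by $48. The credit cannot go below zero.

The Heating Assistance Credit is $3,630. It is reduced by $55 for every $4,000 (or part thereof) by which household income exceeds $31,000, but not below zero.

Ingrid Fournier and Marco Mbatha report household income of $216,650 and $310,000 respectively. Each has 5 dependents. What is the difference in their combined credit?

$2,821

Ingrid ($216,650): Working Family Credit: base = 5 × $3,024 = $15,120. income exceeds $86,000 by $130,650, which is 53 full-or-partial $2,500 increments; reduction = 53 × $48 = $2,544, leaving $12,576. Heating Assistance Credit: income exceeds $31,000 by $185,650, which is 47 full-or-partial $4,000 increments; reduction = 47 × $55 = $2,585, leaving $1,045. total $12,576 + $1,045 = $13,621
Marco ($310,000): Working Family Credit: base = 5 × $3,024 = $15,120. income exceeds $86,000 by $224,000, which is 90 full-or-partial $2,500 increments; reduction = 90 × $48 = $4,320, leaving $10,800. Heating Assistance Credit: income exceeds $31,000 by $279,000 → 70 increments × $55 = $3,850 ≥ base, so the credit is $0. total $10,800 + $0 = $10,800
Difference: |$13,621 − $10,800| = $2,821.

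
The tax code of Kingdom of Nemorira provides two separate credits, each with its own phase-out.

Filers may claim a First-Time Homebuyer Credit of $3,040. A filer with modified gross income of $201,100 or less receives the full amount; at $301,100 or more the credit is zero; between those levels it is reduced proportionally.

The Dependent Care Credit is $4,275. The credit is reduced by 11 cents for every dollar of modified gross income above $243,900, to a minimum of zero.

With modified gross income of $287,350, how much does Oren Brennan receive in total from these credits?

$418

First-Time Homebuyer Credit: $287,350 is $86,250 into a $100,000 phase-out range, leaving 13,750/100,000 of the credit: $3,040 × 13,750/100,000 = $418.
Dependent Care Credit: 11% of the $43,450 excess over $243,900 is $4,779.50 ≥ base, so the credit is $0.
Total: $418 + $0 = $418.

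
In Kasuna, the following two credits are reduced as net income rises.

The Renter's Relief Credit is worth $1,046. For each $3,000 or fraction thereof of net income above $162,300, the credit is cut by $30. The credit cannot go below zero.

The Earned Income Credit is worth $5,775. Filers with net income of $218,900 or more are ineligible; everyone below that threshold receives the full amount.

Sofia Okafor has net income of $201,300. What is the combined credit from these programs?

Renter's Relief Credit: income exceeds $162,300 by $39,000, which is 13 full-or-partial $3,000 increments; reduction = 13 × $30 = $390, leaving $656.
Earned Income Credit: $201,300 is below the $218,900 cutoff, so the full $5,775 applies.
Total: $656 + $5,775 = $6,431.

$6,431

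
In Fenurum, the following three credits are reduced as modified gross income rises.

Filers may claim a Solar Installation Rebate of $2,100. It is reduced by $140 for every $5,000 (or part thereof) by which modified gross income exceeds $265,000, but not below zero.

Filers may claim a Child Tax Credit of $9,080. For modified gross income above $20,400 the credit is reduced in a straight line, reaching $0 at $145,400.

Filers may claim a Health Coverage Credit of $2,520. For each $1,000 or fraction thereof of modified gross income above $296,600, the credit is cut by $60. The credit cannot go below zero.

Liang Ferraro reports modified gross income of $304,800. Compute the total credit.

$2,960

Solar Installation Rebate: income exceeds $265,000 by $39,800, which is 8 full-or-partial $5,000 increments; reduction = 8 × $140 = $1,120, leaving $980.
Child Tax Credit: $304,800 is at or above $145,400, so the credit is $0.
Health Coverage Credit: income exceeds $296,600 by $8,200, which is 9 full-or-partial $1,000 increments; reduction = 9 × $60 = $540, leaving $1,980.
Total: $980 + $0 + $1,980 = $2,960.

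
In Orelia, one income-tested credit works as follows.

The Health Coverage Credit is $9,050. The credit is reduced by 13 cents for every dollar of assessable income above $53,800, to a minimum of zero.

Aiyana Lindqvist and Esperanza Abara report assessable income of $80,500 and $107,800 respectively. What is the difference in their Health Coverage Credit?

$3,549

Aiyana ($80,500): Health Coverage Credit: 13% of the $26,700 excess over $53,800 is $3,471; credit = $9,050 − $3,471 = $5,579.
Esperanza ($107,800): Health Coverage Credit: 13% of the $54,000 excess over $53,800 is $7,020; credit = $9,050 − $7,020 = $2,030.
Difference: |$5,579 − $2,030| = $3,549.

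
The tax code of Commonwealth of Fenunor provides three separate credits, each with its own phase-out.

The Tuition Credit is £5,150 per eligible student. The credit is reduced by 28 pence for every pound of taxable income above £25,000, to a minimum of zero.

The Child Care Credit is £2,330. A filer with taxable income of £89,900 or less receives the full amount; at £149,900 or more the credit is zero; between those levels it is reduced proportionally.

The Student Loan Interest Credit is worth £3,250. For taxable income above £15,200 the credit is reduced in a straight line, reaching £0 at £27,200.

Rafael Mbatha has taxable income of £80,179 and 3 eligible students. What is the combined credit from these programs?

£2,330

Tuition Credit: base = 3 × £5,150 = £15,450. 28% of the £55,179 excess over £25,000 is £15,450.12 ≥ base, so the credit is £0.
Child Care Credit: £80,179 is at or below the £89,900 threshold, so the full £2,330 applies.
Student Loan Interest Credit: £80,179 is at or above £27,200, so the credit is £0.
Total: £0 + £2,330 + £0 = £2,330.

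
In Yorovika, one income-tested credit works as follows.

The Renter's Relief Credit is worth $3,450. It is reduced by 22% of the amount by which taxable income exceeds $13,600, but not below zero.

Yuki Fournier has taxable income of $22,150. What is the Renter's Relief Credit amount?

Renter's Relief Credit: 22% of the $8,550 excess over $13,600 is $1,881; credit = $3,450 − $1,881 = $1,569.

$1,569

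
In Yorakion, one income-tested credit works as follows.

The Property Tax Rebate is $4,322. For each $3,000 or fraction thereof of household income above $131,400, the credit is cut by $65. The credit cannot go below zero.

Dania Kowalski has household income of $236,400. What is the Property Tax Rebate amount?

Property Tax Rebate: income exceeds $131,400 by $105,000, which is 35 full-or-partial $3,000 increments; reduction = 35 × $65 = $2,275, leaving $2,047.

$2,047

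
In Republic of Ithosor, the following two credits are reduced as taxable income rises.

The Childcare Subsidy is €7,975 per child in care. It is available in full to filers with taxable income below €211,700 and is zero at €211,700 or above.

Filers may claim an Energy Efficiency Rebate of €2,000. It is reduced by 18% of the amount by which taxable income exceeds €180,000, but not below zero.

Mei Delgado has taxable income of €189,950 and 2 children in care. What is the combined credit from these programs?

€16,159

Childcare Subsidy: base = 2 × €7,975 = €15,950. €189,950 is below the €211,700 cutoff, so the full €15,950 applies.
Energy Efficiency Rebate: 18% of the €9,950 excess over €180,000 is €1,791; credit = €2,000 − €1,791 = €209.
Total: €15,950 + €209 = €16,159.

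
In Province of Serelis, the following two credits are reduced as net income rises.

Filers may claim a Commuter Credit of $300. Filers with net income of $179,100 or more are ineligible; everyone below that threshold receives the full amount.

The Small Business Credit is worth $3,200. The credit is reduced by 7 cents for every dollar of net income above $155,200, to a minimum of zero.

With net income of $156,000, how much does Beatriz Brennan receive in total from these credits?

$3,444

Commuter Credit: $156,000 is below the $179,100 cutoff, so the full $300 applies.
Small Business Credit: 7% of the $800 excess over $155,200 is $56; credit = $3,200 − $56 = $3,144.
Total: $300 + $3,144 = $3,444.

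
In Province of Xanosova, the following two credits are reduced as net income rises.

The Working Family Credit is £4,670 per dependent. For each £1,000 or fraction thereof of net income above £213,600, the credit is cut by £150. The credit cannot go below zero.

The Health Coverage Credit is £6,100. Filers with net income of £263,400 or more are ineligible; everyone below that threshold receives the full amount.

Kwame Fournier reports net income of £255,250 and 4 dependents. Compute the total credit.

£18,480

Working Family Credit: base = 4 × £4,670 = £18,680. income exceeds £213,600 by £41,650, which is 42 full-or-partial £1,000 increments; reduction = 42 × £150 = £6,300, leaving £12,380.
Health Coverage Credit: £255,250 is below the £263,400 cutoff, so the full £6,100 applies.
Total: £12,380 + £6,100 = £18,480.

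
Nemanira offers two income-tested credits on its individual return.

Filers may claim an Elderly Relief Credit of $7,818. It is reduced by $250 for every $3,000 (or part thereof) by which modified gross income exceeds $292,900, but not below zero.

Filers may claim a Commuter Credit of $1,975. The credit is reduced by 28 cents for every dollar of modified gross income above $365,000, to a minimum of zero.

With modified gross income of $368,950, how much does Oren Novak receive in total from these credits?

$2,187

Elderly Relief Credit: income exceeds $292,900 by $76,050, which is 26 full-or-partial $3,000 increments; reduction = 26 × $250 = $6,500, leaving $1,318.
Commuter Credit: 28% of the $3,950 excess over $365,000 is $1,106; credit = $1,975 − $1,106 = $869.
Total: $1,318 + $869 = $2,187.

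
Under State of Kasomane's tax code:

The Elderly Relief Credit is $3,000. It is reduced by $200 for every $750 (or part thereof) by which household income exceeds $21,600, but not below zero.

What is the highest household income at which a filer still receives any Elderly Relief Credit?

After 14 increments the reduction is 14 × $200 = $2,800, leaving $200; one more increment wipes it out. Increment 14 ends at excess 14 × $750 = $10,500, so the highest qualifying income is $21,600 + $10,500 = $32,100.

$32,100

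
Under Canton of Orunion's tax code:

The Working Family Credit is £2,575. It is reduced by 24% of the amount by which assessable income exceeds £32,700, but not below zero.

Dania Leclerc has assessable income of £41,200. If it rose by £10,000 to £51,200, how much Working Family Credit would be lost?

At £41,200 — 24% of the £8,500 excess over £32,700 is £2,040; credit = £2,575 − £2,040 = £535.
At £51,200 — 24% of the £18,500 excess over £32,700 is £4,440 ≥ base, so the credit is £0.
Lost: £535 − £0 = £535.

£535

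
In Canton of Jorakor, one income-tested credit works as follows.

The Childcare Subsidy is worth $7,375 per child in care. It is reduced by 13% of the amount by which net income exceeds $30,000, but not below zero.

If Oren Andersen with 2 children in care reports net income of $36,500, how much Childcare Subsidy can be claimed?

Childcare Subsidy: base = 2 × $7,375 = $14,750. 13% of the $6,500 excess over $30,000 is $845; credit = $14,750 − $845 = $13,905.

$13,905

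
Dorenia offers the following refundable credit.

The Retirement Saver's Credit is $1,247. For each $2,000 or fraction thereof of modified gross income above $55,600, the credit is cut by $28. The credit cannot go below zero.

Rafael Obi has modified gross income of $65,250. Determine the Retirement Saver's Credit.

$1,107

Retirement Saver's Credit: income exceeds $55,600 by $9,650, which is 5 full-or-partial $2,000 increments; reduction = 5 × $28 = $140, leaving $1,107.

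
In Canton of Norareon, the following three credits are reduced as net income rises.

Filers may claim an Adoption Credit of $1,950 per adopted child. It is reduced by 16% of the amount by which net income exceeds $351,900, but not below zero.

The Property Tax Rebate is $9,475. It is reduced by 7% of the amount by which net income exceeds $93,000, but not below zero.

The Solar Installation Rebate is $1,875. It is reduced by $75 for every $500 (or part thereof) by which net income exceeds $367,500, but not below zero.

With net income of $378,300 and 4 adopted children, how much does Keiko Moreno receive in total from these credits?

Adoption Credit: base = 4 × $1,950 = $7,800. 16% of the $26,400 excess over $351,900 is $4,224; credit = $7,800 − $4,224 = $3,576.
Property Tax Rebate: 7% of the $285,300 excess over $93,000 is $19,971 ≥ base, so the credit is $0.
Solar Installation Rebate: income exceeds $367,500 by $10,800, which is 22 full-or-partial $500 increments; reduction = 22 × $75 = $1,650, leaving $225.
Total: $3,576 + $0 + $225 = $3,801.

$3,801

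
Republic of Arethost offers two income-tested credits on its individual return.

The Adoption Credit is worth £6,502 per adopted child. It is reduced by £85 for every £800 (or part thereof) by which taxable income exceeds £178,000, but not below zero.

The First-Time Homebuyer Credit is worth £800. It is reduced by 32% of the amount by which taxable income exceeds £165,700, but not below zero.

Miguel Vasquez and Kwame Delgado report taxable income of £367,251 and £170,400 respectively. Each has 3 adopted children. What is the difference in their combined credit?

£19,506

Miguel (£367,251): Adoption Credit: base = 3 × £6,502 = £19,506. income exceeds £178,000 by £189,251 → 237 increments × £85 = £20,145 ≥ base, so the credit is £0. First-Time Homebuyer Credit: 32% of the £201,551 excess over £165,700 is £64,496.32 ≥ base, so the credit is £0. total £0 + £0 = £0
Kwame (£170,400): Adoption Credit: base = 3 × £6,502 = £19,506. £170,400 is at or below the £178,000 threshold, so the full £19,506 applies. First-Time Homebuyer Credit: 32% of the £4,700 excess over £165,700 is £1,504 ≥ base, so the credit is £0. total £19,506 + £0 = £19,506
Difference: |£0 − £19,506| = £19,506.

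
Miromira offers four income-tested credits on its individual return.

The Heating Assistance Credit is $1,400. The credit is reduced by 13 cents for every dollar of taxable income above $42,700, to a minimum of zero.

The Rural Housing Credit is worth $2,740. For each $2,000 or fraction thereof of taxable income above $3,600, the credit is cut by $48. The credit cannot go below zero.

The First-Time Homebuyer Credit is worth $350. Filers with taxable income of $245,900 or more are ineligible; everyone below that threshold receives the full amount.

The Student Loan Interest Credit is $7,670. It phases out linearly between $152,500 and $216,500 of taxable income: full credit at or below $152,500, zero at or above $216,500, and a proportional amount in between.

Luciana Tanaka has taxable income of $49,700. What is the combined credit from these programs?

$10,098

Heating Assistance Credit: 13% of the $7,000 excess over $42,700 is $910; credit = $1,400 − $910 = $490.
Rural Housing Credit: income exceeds $3,600 by $46,100, which is 24 full-or-partial $2,000 increments; reduction = 24 × $48 = $1,152, leaving $1,588.
First-Time Homebuyer Credit: $49,700 is below the $245,900 cutoff, so the full $350 applies.
Student Loan Interest Credit: $49,700 is at or below the $152,500 threshold, so the full $7,670 applies.
Total: $490 + $1,588 + $350 + $7,670 = $10,098.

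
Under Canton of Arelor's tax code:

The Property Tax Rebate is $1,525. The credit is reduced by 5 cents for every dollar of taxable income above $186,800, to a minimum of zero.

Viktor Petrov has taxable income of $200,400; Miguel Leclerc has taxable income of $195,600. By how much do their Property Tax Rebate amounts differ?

$240

Viktor ($200,400): Property Tax Rebate: 5% of the $13,600 excess over $186,800 is $680; credit = $1,525 − $680 = $845.
Miguel ($195,600): Property Tax Rebate: 5% of the $8,800 excess over $186,800 is $440; credit = $1,525 − $440 = $1,085.
Difference: |$845 − $1,085| = $240.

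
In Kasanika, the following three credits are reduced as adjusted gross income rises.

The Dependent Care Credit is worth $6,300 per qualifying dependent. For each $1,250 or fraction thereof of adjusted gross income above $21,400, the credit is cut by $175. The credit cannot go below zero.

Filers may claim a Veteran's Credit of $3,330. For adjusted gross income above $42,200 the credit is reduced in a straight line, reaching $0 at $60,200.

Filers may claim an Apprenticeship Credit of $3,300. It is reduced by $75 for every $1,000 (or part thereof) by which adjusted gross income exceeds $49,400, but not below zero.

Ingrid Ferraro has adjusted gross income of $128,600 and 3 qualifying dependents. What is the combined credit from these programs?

$3,850

Dependent Care Credit: base = 3 × $6,300 = $18,900. income exceeds $21,400 by $107,200, which is 86 full-or-partial $1,250 increments; reduction = 86 × $175 = $15,050, leaving $3,850.
Veteran's Credit: $128,600 is at or above $60,200, so the credit is $0.
Apprenticeship Credit: income exceeds $49,400 by $79,200 → 80 increments × $75 = $6,000 ≥ base, so the credit is $0.
Total: $3,850 + $0 + $0 = $3,850.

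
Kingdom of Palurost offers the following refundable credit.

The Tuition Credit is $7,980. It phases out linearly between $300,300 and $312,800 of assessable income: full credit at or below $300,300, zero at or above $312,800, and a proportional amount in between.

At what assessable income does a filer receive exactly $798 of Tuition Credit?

$798 is 798/7,980 of the full $7,980, so 7,182/7,980 of the $12,500 range has been used: income = $300,300 + $12,500 × 7,182/7,980 = $311,550.

$311,550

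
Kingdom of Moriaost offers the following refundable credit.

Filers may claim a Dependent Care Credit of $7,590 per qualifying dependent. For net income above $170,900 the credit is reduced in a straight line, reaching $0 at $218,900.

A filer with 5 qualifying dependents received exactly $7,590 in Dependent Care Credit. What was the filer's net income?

Full credit = 5 × $7,590 = $37,950.
$7,590 is 7,590/37,950 of the full $37,950, so 30,360/37,950 of the $48,000 range has been used: income = $170,900 + $48,000 × 30,360/37,950 = $209,300.

$209,300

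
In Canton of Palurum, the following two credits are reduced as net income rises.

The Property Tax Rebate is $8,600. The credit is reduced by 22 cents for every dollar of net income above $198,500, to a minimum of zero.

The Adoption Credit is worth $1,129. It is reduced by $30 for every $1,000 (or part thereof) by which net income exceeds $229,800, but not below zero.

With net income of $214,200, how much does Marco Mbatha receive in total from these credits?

$6,275

Property Tax Rebate: 22% of the $15,700 excess over $198,500 is $3,454; credit = $8,600 − $3,454 = $5,146.
Adoption Credit: $214,200 is at or below the $229,800 threshold, so the full $1,129 applies.
Total: $5,146 + $1,129 = $6,275.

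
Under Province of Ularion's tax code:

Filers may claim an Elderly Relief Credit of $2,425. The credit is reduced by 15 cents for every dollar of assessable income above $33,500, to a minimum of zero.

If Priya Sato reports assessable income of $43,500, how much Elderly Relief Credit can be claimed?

Elderly Relief Credit: 15% of the $10,000 excess over $33,500 is $1,500; credit = $2,425 − $1,500 = $925.

$925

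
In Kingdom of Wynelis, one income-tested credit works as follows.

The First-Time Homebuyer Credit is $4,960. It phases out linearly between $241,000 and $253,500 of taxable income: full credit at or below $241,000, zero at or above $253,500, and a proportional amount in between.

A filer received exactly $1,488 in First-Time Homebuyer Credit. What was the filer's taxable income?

$1,488 is 1,488/4,960 of the full $4,960, so 3,472/4,960 of the $12,500 range has been used: income = $241,000 + $12,500 × 3,472/4,960 = $249,750.

$249,750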